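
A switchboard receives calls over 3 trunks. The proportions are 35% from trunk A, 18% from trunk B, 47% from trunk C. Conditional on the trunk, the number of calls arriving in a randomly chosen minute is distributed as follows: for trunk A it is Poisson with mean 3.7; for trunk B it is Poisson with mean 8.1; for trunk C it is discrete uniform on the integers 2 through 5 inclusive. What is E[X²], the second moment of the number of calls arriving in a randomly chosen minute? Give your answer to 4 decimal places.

25.6993

For each component E[X²] = Var + (mean)², giving A: 17.39; B: 73.71; C: 13.5.
Overall E[X²] = 0.35·17.39 + 0.18·73.71 + 0.47·13.5 = 25.6993.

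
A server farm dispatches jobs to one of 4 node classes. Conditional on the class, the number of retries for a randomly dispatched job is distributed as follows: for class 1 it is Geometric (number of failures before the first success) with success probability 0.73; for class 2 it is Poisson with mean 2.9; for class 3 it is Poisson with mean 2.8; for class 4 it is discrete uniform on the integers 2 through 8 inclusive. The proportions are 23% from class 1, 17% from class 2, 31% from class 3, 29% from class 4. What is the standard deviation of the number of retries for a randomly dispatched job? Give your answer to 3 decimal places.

2.322

Per component, 1: μ=0.369863, E[X²]=0.64346; 2: μ=2.9, E[X²]=11.31; 3: μ=2.8, E[X²]=10.64; 4: μ=5, E[X²]=29.
E[X] = 0.23·0.369863 + 0.17·2.9 + 0.31·2.8 + 0.29·5 = 2.89607.
E[X²] = 0.23·0.64346 + 0.17·11.31 + 0.31·10.64 + 0.29·29 = 13.7791.
Var(X) = E[X²] − (E[X])² = 13.7791 − 8.38721 = 5.39188.
SD(X) = √5.39188 = 2.32204.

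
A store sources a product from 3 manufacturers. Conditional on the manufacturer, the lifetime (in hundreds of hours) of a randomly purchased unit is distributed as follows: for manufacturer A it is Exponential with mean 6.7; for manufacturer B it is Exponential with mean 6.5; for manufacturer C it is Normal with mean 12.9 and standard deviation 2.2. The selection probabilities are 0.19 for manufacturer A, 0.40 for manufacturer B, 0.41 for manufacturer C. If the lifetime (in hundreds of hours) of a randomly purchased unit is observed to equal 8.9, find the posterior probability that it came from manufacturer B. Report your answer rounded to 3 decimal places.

Likelihoods f(8.9 | ·): A: 0.0395391; B: 0.0391235; C: 0.0347252.
Posterior ∝ prior × likelihood. Numerator for B: 0.4·0.0391235 = 0.0156494.
Normalizing constant: 0.19·0.0395391 + 0.4·0.0391235 + 0.41·0.0347252 = 0.0373992.
P(B | observation) = 0.0156494 / 0.0373992 = 0.418442.

0.418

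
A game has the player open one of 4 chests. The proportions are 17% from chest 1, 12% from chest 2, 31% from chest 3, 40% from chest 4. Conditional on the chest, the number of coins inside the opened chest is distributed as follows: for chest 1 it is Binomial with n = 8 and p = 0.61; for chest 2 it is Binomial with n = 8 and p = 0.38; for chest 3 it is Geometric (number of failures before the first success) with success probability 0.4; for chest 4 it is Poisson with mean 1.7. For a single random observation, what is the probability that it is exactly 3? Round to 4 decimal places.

Conditional on each chest, P(X = 3): 1: 0.114683; 2: 0.281512; 3: 0.0864; 4: 0.149587.
By total probability, P(X = 3) = 0.17·0.114683 + 0.12·0.281512 + 0.31·0.0864 + 0.4·0.149587 = 0.139897.

0.1399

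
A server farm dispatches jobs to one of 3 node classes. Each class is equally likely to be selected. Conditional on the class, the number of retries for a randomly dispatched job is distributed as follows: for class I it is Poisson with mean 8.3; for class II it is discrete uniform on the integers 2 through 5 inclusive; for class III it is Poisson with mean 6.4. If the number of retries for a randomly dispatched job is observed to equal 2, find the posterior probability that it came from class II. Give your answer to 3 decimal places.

Likelihoods P(X=2 | ·): I: 0.00856016; II: 0.25; III: 0.0340287.
Posterior ∝ prior × likelihood. Numerator for II: 0.333333·0.25 = 0.0833333.
Normalizing constant: 0.333333·0.00856016 + 0.333333·0.25 + 0.333333·0.0340287 = 0.0975296.
P(II | observation) = 0.0833333 / 0.0975296 = 0.854441.

0.854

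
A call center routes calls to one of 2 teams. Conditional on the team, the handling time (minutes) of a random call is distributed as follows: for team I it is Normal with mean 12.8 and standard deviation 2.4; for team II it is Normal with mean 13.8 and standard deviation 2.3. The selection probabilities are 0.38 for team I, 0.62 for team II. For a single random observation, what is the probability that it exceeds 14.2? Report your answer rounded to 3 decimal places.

Conditional on each team, P(X > 14.2): I: 0.279834; II: 0.430967.
By total probability, P(X > 14.2) = 0.38·0.279834 + 0.62·0.430967 = 0.373537.

0.374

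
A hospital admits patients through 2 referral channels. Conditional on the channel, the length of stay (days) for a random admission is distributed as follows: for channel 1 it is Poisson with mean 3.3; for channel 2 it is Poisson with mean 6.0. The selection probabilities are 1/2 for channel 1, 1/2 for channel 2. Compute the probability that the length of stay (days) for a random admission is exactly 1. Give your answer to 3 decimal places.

0.068

Conditional on each channel, P(X = 1): 1: 0.121714; 2: 0.0148725.
By total probability, P(X = 1) = 0.5·0.121714 + 0.5·0.0148725 = 0.0682935.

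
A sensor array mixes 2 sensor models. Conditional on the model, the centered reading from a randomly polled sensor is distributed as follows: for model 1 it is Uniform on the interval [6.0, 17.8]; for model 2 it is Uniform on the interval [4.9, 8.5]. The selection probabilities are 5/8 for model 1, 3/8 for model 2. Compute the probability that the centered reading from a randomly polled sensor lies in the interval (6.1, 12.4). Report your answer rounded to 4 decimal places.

0.5837

Conditional on each model, P(6.1 < X < 12.4): 1: 0.533898; 2: 0.666667.
By total probability, P(6.1 < X < 12.4) = 0.625·0.533898 + 0.375·0.666667 = 0.583686.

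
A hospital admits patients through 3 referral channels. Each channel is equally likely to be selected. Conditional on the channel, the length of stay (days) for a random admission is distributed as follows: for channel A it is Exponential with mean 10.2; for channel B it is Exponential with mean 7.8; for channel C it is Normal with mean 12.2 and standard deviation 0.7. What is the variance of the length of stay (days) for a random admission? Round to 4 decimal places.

Per component, A: μ=10.2, E[X²]=208.08; B: μ=7.8, E[X²]=121.68; C: μ=12.2, E[X²]=149.33.
E[X] = 0.333333·10.2 + 0.333333·7.8 + 0.333333·12.2 = 10.0667.
E[X²] = 0.333333·208.08 + 0.333333·121.68 + 0.333333·149.33 = 159.697.
Var(X) = E[X²] − (E[X])² = 159.697 − 101.338 = 58.3589.

58.3589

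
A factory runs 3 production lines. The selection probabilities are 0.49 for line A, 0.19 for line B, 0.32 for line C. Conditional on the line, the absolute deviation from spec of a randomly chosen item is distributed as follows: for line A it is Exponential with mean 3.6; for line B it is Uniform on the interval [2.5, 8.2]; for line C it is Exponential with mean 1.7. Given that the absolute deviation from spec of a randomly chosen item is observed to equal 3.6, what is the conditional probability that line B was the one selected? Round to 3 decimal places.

Likelihoods f(3.6 | ·): A: 0.102189; B: 0.175439; C: 0.0707732.
Posterior ∝ prior × likelihood. Numerator for B: 0.19·0.175439 = 0.0333333.
Normalizing constant: 0.49·0.102189 + 0.19·0.175439 + 0.32·0.0707732 = 0.106053.
P(B | observation) = 0.0333333 / 0.106053 = 0.314308.

0.314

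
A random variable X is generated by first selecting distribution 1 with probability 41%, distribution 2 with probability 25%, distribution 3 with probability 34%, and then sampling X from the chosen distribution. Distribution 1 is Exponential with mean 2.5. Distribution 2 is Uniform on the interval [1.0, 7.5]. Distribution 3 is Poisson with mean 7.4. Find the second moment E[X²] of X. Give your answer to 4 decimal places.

31.6552

For each component E[X²] = Var + (mean)², giving 1: 12.5; 2: 21.5833; 3: 62.16.
Overall E[X²] = 0.41·12.5 + 0.25·21.5833 + 0.34·62.16 = 31.6552.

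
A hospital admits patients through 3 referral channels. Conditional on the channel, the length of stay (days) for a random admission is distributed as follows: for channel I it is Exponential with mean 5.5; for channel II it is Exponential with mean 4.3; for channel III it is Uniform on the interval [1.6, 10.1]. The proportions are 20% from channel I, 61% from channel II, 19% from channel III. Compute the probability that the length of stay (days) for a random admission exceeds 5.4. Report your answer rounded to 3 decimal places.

0.354

Conditional on each channel, P(X > 5.4): I: 0.374629; II: 0.284844; III: 0.552941.
By total probability, P(X > 5.4) = 0.2·0.374629 + 0.61·0.284844 + 0.19·0.552941 = 0.353739.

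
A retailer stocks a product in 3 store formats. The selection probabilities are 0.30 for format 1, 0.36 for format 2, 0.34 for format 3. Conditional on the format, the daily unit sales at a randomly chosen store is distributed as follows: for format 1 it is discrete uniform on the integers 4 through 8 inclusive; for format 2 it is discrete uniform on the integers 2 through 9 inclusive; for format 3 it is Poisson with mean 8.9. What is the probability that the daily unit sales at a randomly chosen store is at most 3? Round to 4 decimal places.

Conditional on each format, P(X ≤ 3): 1: 0; 2: 0.25; 3: 0.0227769.
By total probability, P(X ≤ 3) = 0.3·0 + 0.36·0.25 + 0.34·0.0227769 = 0.0977442.

0.0977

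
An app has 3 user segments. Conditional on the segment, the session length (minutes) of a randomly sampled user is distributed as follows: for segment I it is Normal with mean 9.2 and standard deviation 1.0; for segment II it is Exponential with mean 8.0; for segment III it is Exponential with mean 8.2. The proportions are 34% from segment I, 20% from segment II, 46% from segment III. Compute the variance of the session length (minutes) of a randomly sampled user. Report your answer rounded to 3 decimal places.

44.328

Per component, I: μ=9.2, E[X²]=85.64; II: μ=8, E[X²]=128; III: μ=8.2, E[X²]=134.48.
E[X] = 0.34·9.2 + 0.2·8 + 0.46·8.2 = 8.5.
E[X²] = 0.34·85.64 + 0.2·128 + 0.46·134.48 = 116.578.
Var(X) = E[X²] − (E[X])² = 116.578 − 72.25 = 44.3284.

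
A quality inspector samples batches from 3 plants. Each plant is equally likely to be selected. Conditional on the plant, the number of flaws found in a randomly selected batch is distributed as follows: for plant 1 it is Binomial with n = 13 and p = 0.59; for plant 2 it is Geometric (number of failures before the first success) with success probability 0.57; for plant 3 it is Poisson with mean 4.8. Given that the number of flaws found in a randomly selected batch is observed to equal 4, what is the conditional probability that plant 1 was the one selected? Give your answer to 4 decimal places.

Likelihoods P(X=4 | ·): 1: 0.0283641; 2: 0.0194872; 3: 0.182029.
Posterior ∝ prior × likelihood. Numerator for 1: 0.333333·0.0283641 = 0.0094547.
Normalizing constant: 0.333333·0.0283641 + 0.333333·0.0194872 + 0.333333·0.182029 = 0.0766267.
P(1 | observation) = 0.0094547 / 0.0766267 = 0.123386.

0.1234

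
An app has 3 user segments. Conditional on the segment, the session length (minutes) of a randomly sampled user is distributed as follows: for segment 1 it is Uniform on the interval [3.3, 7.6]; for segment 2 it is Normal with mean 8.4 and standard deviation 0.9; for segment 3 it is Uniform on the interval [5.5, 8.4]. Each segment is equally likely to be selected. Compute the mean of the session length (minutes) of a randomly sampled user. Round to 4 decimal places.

Component means — 1: 5.45; 2: 8.4; 3: 6.95.
E[X] = 0.333333·5.45 + 0.333333·8.4 + 0.333333·6.95 = 6.93333.

6.9333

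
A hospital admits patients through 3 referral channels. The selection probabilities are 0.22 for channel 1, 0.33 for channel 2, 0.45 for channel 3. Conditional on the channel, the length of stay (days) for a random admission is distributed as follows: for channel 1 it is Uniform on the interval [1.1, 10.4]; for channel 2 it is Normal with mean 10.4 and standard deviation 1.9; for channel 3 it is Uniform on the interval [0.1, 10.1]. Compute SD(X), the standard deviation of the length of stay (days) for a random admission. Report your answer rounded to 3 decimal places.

3.509

Per component, 1: μ=5.75, E[X²]=40.27; 2: μ=10.4, E[X²]=111.77; 3: μ=5.1, E[X²]=34.3433.
E[X] = 0.22·5.75 + 0.33·10.4 + 0.45·5.1 = 6.992.
E[X²] = 0.22·40.27 + 0.33·111.77 + 0.45·34.3433 = 61.198.
Var(X) = E[X²] − (E[X])² = 61.198 − 48.8881 = 12.3099.
SD(X) = √12.3099 = 3.50855.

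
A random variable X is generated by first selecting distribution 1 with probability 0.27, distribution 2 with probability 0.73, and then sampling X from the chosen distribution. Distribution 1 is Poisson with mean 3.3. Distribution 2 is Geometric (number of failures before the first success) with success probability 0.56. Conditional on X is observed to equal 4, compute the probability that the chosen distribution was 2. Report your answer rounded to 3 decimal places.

Likelihoods P(X=4 | ·): 1: 0.182252; 2: 0.0209893.
Posterior ∝ prior × likelihood. Numerator for 2: 0.73·0.0209893 = 0.0153222.
Normalizing constant: 0.27·0.182252 + 0.73·0.0209893 = 0.0645303.
P(2 | observation) = 0.0153222 / 0.0645303 = 0.237442.

0.237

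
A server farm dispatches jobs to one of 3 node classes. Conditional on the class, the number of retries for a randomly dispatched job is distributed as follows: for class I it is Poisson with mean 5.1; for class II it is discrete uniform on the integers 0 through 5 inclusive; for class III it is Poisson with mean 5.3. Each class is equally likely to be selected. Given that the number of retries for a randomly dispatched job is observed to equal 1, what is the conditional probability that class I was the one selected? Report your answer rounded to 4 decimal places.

Likelihoods P(X=1 | ·): I: 0.0310934; II: 0.166667; III: 0.0264554.
Posterior ∝ prior × likelihood. Numerator for I: 0.333333·0.0310934 = 0.0103645.
Normalizing constant: 0.333333·0.0310934 + 0.333333·0.166667 + 0.333333·0.0264554 = 0.0747385.
P(I | observation) = 0.0103645 / 0.0747385 = 0.138676.

0.1387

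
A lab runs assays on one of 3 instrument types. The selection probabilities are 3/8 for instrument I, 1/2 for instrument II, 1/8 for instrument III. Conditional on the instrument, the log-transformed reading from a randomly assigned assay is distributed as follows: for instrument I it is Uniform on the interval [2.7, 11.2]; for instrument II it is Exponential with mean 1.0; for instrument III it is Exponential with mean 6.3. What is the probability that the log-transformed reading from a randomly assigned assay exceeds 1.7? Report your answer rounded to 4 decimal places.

Conditional on each instrument, P(X > 1.7): I: 1; II: 0.182684; III: 0.763501.
By total probability, P(X > 1.7) = 0.375·1 + 0.5·0.182684 + 0.125·0.763501 = 0.561779.

0.5618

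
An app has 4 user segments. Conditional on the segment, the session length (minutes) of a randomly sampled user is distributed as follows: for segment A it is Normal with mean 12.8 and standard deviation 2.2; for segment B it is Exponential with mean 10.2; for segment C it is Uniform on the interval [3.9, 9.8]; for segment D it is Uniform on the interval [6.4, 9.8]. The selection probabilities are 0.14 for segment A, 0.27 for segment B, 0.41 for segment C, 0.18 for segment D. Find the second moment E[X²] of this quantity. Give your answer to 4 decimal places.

112.2076

For each component E[X²] = Var + (mean)², giving A: 168.68; B: 208.08; C: 49.8233; D: 66.5733.
Overall E[X²] = 0.14·168.68 + 0.27·208.08 + 0.41·49.8233 + 0.18·66.5733 = 112.208.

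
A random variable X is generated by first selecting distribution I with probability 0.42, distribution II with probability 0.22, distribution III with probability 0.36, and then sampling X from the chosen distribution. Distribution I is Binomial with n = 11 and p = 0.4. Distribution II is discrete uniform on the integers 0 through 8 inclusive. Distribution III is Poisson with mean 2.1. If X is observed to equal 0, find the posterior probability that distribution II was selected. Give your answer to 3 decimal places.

Likelihoods P(X=0 | ·): I: 0.00362797; II: 0.111111; III: 0.122456.
Posterior ∝ prior × likelihood. Numerator for II: 0.22·0.111111 = 0.0244444.
Normalizing constant: 0.42·0.00362797 + 0.22·0.111111 + 0.36·0.122456 = 0.0700525.
P(II | observation) = 0.0244444 / 0.0700525 = 0.348945.

0.349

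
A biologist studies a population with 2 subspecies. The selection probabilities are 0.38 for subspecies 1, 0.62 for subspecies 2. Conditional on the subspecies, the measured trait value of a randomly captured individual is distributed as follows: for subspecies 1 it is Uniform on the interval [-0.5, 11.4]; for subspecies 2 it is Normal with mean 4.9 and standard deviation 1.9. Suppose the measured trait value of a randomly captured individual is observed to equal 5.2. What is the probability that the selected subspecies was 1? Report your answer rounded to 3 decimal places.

Likelihoods f(5.2 | ·): 1: 0.0840336; 2: 0.207369.
Posterior ∝ prior × likelihood. Numerator for 1: 0.38·0.0840336 = 0.0319328.
Normalizing constant: 0.38·0.0840336 + 0.62·0.207369 = 0.160501.
P(1 | observation) = 0.0319328 / 0.160501 = 0.198957.

0.199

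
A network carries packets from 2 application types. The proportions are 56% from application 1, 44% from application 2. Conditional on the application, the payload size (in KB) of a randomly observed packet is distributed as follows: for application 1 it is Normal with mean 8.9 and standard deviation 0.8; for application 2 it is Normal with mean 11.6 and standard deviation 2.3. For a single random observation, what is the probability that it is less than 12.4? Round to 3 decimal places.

0.840

Conditional on each application, P(X < 12.4): 1: 0.999994; 2: 0.636015.
By total probability, P(X < 12.4) = 0.56·0.999994 + 0.44·0.636015 = 0.839843.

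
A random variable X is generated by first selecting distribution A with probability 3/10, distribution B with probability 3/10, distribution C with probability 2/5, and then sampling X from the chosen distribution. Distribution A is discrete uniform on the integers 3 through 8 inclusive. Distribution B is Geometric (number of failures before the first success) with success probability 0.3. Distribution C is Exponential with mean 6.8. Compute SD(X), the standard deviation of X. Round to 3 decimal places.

Per component, A: μ=5.5, E[X²]=33.1667; B: μ=2.33333, E[X²]=13.2222; C: μ=6.8, E[X²]=92.48.
E[X] = 0.3·5.5 + 0.3·2.33333 + 0.4·6.8 = 5.07.
E[X²] = 0.3·33.1667 + 0.3·13.2222 + 0.4·92.48 = 50.9087.
Var(X) = E[X²] − (E[X])² = 50.9087 − 25.7049 = 25.2038.
SD(X) = √25.2038 = 5.02034.

5.020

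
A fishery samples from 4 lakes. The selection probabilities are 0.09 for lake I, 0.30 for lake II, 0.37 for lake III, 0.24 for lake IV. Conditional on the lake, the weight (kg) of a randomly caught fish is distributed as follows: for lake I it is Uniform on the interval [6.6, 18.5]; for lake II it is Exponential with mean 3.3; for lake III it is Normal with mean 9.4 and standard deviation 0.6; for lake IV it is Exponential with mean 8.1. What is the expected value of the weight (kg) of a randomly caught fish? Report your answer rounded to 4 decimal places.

Component means — I: 12.55; II: 3.3; III: 9.4; IV: 8.1.
E[X] = 0.09·12.55 + 0.3·3.3 + 0.37·9.4 + 0.24·8.1 = 7.5415.

7.5415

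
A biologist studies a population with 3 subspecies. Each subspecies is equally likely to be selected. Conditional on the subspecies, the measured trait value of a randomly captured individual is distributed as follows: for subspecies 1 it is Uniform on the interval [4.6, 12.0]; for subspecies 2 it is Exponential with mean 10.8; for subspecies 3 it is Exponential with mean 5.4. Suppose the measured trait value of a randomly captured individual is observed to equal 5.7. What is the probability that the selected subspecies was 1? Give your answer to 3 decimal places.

Likelihoods f(5.7 | ·): 1: 0.135135; 2: 0.0546217; 3: 0.0644443.
Posterior ∝ prior × likelihood. Numerator for 1: 0.333333·0.135135 = 0.045045.
Normalizing constant: 0.333333·0.135135 + 0.333333·0.0546217 + 0.333333·0.0644443 = 0.0847337.
P(1 | observation) = 0.045045 / 0.0847337 = 0.531607.

0.532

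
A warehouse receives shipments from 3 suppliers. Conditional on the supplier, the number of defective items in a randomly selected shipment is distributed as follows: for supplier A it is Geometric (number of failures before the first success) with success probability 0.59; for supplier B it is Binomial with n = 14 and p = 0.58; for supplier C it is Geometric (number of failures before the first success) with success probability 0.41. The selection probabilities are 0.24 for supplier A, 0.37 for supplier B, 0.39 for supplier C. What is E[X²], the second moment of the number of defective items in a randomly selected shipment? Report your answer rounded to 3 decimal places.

28.233

For each component E[X²] = Var + (mean)², giving A: 1.66073; B: 69.3448; C: 5.58061.
Overall E[X²] = 0.24·1.66073 + 0.37·69.3448 + 0.39·5.58061 = 28.2326.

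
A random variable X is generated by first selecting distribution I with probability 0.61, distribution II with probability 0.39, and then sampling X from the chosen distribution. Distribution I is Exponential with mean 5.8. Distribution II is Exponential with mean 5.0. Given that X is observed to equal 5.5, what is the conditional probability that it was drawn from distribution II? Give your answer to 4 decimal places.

Likelihoods f(5.5 | ·): I: 0.0667946; II: 0.0665742.
Posterior ∝ prior × likelihood. Numerator for II: 0.39·0.0665742 = 0.0259639.
Normalizing constant: 0.61·0.0667946 + 0.39·0.0665742 = 0.0667086.
P(II | observation) = 0.0259639 / 0.0667086 = 0.389214.

0.3892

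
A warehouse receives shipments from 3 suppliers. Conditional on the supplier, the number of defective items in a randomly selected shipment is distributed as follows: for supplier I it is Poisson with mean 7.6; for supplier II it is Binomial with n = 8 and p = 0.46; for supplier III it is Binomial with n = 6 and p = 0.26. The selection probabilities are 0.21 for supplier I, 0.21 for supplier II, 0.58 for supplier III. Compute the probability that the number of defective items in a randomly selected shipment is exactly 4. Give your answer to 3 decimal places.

0.092

Conditional on each supplier, P(X = 4): I: 0.0695673; II: 0.266504; III: 0.037536.
By total probability, P(X = 4) = 0.21·0.0695673 + 0.21·0.266504 + 0.58·0.037536 = 0.0923459.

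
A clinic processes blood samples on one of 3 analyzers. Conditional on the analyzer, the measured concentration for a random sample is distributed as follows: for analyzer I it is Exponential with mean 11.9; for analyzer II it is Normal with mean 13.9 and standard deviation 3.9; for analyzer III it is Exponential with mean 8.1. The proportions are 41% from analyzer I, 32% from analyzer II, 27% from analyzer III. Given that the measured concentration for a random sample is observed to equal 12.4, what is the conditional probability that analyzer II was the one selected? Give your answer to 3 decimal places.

0.611

Likelihoods f(12.4 | ·): I: 0.0296422; II: 0.0949999; III: 0.0267097.
Posterior ∝ prior × likelihood. Numerator for II: 0.32·0.0949999 = 0.0304.
Normalizing constant: 0.41·0.0296422 + 0.32·0.0949999 + 0.27·0.0267097 = 0.0497649.
P(II | observation) = 0.0304 / 0.0497649 = 0.610872.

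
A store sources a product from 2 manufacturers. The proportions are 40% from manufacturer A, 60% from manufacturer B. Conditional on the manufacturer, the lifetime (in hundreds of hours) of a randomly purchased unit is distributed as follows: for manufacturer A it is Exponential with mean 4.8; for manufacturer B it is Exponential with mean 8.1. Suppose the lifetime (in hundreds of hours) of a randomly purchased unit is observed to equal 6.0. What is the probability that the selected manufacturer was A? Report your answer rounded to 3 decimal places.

0.403

Likelihoods f(6.0 | ·): A: 0.0596885; B: 0.0588593.
Posterior ∝ prior × likelihood. Numerator for A: 0.4·0.0596885 = 0.0238754.
Normalizing constant: 0.4·0.0596885 + 0.6·0.0588593 = 0.059191.
P(A | observation) = 0.0238754 / 0.059191 = 0.403362.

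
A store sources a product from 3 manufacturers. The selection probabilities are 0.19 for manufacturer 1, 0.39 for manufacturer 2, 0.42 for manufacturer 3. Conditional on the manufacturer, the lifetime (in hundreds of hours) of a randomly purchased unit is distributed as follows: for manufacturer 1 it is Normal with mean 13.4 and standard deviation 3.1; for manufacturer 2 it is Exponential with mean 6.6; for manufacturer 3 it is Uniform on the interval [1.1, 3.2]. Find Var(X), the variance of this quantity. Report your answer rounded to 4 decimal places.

35.7384

Per component, 1: μ=13.4, E[X²]=189.17; 2: μ=6.6, E[X²]=87.12; 3: μ=2.15, E[X²]=4.99.
E[X] = 0.19·13.4 + 0.39·6.6 + 0.42·2.15 = 6.023.
E[X²] = 0.19·189.17 + 0.39·87.12 + 0.42·4.99 = 72.0149.
Var(X) = E[X²] − (E[X])² = 72.0149 − 36.2765 = 35.7384.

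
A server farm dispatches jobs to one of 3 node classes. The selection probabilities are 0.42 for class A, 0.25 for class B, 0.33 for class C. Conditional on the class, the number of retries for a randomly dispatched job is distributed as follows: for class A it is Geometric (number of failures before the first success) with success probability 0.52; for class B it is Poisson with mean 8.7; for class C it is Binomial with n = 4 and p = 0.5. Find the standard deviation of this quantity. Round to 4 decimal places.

Per component, A: μ=0.923077, E[X²]=2.62722; B: μ=8.7, E[X²]=84.39; C: μ=2, E[X²]=5.
E[X] = 0.42·0.923077 + 0.25·8.7 + 0.33·2 = 3.22269.
E[X²] = 0.42·2.62722 + 0.25·84.39 + 0.33·5 = 23.8509.
Var(X) = E[X²] − (E[X])² = 23.8509 − 10.3857 = 13.4652.
SD(X) = √13.4652 = 3.66949.

3.6695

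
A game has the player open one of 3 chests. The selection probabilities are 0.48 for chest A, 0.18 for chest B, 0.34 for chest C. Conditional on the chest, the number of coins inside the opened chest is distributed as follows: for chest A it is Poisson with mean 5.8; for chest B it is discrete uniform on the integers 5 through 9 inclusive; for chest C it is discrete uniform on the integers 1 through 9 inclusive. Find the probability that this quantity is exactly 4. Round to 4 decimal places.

0.1063

Conditional on each chest, P(X = 4): A: 0.142755; B: 0; C: 0.111111.
By total probability, P(X = 4) = 0.48·0.142755 + 0.18·0 + 0.34·0.111111 = 0.1063.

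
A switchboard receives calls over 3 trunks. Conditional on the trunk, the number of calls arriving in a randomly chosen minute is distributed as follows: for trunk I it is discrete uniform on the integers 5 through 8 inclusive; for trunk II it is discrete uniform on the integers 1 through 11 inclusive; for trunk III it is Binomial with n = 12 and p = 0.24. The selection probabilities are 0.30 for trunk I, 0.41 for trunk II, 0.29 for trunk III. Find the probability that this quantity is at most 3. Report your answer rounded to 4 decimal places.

Conditional on each trunk, P(X ≤ 3): I: 0; II: 0.272727; III: 0.679513.
By total probability, P(X ≤ 3) = 0.3·0 + 0.41·0.272727 + 0.29·0.679513 = 0.308877.

0.3089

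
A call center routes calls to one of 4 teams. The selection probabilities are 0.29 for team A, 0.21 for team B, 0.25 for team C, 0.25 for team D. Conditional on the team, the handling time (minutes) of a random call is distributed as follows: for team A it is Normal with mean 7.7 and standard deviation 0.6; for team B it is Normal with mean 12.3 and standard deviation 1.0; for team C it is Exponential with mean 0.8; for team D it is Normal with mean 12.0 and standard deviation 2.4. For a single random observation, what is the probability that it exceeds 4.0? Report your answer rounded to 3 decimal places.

0.752

Conditional on each team, P(X > 4.0): A: 1; B: 1; C: 0.00673795; D: 0.999571.
By total probability, P(X > 4.0) = 0.29·1 + 0.21·1 + 0.25·0.00673795 + 0.25·0.999571 = 0.751577.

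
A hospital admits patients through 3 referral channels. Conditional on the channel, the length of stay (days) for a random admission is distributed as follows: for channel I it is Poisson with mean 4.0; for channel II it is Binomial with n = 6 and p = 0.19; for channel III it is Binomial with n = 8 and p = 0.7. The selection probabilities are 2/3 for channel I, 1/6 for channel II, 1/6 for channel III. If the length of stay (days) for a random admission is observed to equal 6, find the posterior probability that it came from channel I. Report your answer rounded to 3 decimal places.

0.584

Likelihoods P(X=6 | ·): I: 0.104196; II: 4.70459e-05; III: 0.296475.
Posterior ∝ prior × likelihood. Numerator for I: 0.666667·0.104196 = 0.0694638.
Normalizing constant: 0.666667·0.104196 + 0.166667·4.70459e-05 + 0.166667·0.296475 = 0.118884.
P(I | observation) = 0.0694638 / 0.118884 = 0.584298.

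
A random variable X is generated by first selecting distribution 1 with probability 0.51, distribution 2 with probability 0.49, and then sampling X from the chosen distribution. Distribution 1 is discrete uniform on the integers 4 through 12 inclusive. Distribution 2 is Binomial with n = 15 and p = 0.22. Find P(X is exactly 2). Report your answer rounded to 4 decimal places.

Conditional on each component, P(X = 2): 1: 0; 2: 0.201032.
By total probability, P(X = 2) = 0.51·0 + 0.49·0.201032 = 0.0985055.

0.0985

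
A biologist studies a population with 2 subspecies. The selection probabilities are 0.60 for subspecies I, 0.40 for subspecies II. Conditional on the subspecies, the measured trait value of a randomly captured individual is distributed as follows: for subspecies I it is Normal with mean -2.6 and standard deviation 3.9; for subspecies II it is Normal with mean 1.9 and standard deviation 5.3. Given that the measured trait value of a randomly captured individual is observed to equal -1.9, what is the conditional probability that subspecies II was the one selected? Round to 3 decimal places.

Likelihoods f(-1.9 | ·): I: 0.100658; II: 0.0582113.
Posterior ∝ prior × likelihood. Numerator for II: 0.4·0.0582113 = 0.0232845.
Normalizing constant: 0.6·0.100658 + 0.4·0.0582113 = 0.0836795.
P(II | observation) = 0.0232845 / 0.0836795 = 0.278258.

0.278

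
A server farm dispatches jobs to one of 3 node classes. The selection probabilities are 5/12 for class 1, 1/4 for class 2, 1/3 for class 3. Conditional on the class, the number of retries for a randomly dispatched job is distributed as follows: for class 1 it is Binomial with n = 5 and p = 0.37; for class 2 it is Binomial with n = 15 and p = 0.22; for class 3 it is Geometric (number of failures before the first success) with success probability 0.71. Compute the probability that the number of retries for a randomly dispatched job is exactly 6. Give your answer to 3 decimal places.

0.015

Conditional on each class, P(X = 6): 1: 0; 2: 0.0606445; 3: 0.000422325.
By total probability, P(X = 6) = 0.416667·0 + 0.25·0.0606445 + 0.333333·0.000422325 = 0.0153019.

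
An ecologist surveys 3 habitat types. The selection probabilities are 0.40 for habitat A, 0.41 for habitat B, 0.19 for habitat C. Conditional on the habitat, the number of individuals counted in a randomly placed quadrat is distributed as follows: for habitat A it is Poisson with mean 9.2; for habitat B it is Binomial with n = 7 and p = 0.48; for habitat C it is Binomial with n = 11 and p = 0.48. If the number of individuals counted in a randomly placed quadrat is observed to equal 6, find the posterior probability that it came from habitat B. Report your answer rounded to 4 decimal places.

0.1960

Likelihoods P(X=6 | ·): A: 0.0850913; B: 0.0445193; C: 0.214836.
Posterior ∝ prior × likelihood. Numerator for B: 0.41·0.0445193 = 0.0182529.
Normalizing constant: 0.4·0.0850913 + 0.41·0.0445193 + 0.19·0.214836 = 0.0931082.
P(B | observation) = 0.0182529 / 0.0931082 = 0.19604.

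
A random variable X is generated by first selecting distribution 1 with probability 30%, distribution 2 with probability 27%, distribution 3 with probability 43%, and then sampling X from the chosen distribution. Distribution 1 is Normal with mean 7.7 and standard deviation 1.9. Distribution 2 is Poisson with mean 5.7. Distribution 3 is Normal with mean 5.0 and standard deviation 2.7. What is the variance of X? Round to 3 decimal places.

Per component, 1: μ=7.7, E[X²]=62.9; 2: μ=5.7, E[X²]=38.19; 3: μ=5, E[X²]=32.29.
E[X] = 0.3·7.7 + 0.27·5.7 + 0.43·5 = 5.999.
E[X²] = 0.3·62.9 + 0.27·38.19 + 0.43·32.29 = 43.066.
Var(X) = E[X²] − (E[X])² = 43.066 − 35.988 = 7.078.

7.078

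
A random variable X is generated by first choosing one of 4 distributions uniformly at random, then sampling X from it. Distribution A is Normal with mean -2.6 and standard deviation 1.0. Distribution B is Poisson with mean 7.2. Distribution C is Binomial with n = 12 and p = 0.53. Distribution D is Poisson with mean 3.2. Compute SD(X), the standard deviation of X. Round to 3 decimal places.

Per component, A: μ=-2.6, E[X²]=7.76; B: μ=7.2, E[X²]=59.04; C: μ=6.36, E[X²]=43.4388; D: μ=3.2, E[X²]=13.44.
E[X] = 0.25·-2.6 + 0.25·7.2 + 0.25·6.36 + 0.25·3.2 = 3.54.
E[X²] = 0.25·7.76 + 0.25·59.04 + 0.25·43.4388 + 0.25·13.44 = 30.9197.
Var(X) = E[X²] − (E[X])² = 30.9197 − 12.5316 = 18.3881.
SD(X) = √18.3881 = 4.28813.

4.288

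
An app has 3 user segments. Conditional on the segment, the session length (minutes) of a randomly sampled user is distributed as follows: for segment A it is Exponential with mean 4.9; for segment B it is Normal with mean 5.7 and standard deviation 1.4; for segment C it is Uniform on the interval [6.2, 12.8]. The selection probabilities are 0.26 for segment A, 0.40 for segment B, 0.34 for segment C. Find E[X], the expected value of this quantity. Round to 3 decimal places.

Component means — A: 4.9; B: 5.7; C: 9.5.
E[X] = 0.26·4.9 + 0.4·5.7 + 0.34·9.5 = 6.784.

6.784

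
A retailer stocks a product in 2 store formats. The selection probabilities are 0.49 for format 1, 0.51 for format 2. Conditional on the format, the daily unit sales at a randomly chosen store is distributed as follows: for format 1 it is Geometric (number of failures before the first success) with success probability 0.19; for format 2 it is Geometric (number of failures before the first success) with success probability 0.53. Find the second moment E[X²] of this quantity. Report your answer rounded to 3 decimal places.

For each component E[X²] = Var + (mean)², giving 1: 40.6122; 2: 2.45959.
Overall E[X²] = 0.49·40.6122 + 0.51·2.45959 = 21.1544.

21.154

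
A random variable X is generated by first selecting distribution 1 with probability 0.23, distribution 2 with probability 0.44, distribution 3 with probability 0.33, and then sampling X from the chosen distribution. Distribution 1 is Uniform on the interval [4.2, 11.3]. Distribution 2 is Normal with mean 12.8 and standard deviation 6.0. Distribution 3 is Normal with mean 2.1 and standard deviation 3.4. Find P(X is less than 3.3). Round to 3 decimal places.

Conditional on each component, P(X < 3.3): 1: 0; 2: 0.0566728; 3: 0.637934.
By total probability, P(X < 3.3) = 0.23·0 + 0.44·0.0566728 + 0.33·0.637934 = 0.235454.

0.235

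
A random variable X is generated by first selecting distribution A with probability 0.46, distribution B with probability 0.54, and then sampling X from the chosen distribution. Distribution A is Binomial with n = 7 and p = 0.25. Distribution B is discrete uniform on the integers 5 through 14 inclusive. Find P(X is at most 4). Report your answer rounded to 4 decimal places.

Conditional on each component, P(X ≤ 4): A: 0.987122; B: 0.
By total probability, P(X ≤ 4) = 0.46·0.987122 + 0.54·0 = 0.454076.

0.4541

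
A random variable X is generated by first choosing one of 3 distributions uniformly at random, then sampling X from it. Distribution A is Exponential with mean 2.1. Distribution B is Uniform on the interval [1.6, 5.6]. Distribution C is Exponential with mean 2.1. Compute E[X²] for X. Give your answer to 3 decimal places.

10.644

For each component E[X²] = Var + (mean)², giving A: 8.82; B: 14.2933; C: 8.82.
Overall E[X²] = 0.333333·8.82 + 0.333333·14.2933 + 0.333333·8.82 = 10.6444.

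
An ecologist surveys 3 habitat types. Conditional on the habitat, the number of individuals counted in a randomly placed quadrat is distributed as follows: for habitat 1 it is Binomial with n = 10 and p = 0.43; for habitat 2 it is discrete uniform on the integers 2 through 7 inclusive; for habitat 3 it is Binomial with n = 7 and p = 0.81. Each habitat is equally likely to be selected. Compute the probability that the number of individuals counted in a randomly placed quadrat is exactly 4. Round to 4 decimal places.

0.1721

Conditional on each habitat, P(X = 4): 1: 0.246231; 2: 0.166667; 3: 0.10334.
By total probability, P(X = 4) = 0.333333·0.246231 + 0.333333·0.166667 + 0.333333·0.10334 = 0.172079.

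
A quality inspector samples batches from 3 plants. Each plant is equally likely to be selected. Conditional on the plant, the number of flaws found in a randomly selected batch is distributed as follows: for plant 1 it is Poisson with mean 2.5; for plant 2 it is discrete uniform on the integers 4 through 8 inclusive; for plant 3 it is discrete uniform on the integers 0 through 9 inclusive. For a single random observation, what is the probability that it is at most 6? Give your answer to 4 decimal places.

Conditional on each plant, P(X ≤ 6): 1: 0.985813; 2: 0.6; 3: 0.7.
By total probability, P(X ≤ 6) = 0.333333·0.985813 + 0.333333·0.6 + 0.333333·0.7 = 0.761938.

0.7619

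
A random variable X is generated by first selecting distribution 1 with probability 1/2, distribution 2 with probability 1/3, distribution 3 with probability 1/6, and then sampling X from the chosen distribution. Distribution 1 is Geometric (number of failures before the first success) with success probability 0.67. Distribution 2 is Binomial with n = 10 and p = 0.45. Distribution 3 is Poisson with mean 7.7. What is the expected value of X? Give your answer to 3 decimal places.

Component means — 1: 0.492537; 2: 4.5; 3: 7.7.
E[X] = 0.5·0.492537 + 0.333333·4.5 + 0.166667·7.7 = 3.0296.

3.030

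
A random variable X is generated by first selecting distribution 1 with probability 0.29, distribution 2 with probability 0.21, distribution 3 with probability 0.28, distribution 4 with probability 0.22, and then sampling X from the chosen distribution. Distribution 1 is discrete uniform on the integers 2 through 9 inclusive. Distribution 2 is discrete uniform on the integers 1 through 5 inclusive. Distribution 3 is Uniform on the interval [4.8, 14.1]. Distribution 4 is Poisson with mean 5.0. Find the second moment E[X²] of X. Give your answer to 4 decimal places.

For each component E[X²] = Var + (mean)², giving 1: 35.5; 2: 11; 3: 96.51; 4: 30.
Overall E[X²] = 0.29·35.5 + 0.21·11 + 0.28·96.51 + 0.22·30 = 46.2278.

46.2278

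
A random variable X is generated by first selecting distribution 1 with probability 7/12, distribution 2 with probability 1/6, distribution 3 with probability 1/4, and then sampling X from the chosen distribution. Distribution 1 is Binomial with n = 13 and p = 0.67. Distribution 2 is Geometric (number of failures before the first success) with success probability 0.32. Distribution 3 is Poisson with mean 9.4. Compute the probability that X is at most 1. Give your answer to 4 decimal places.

0.0898

Conditional on each component, P(X ≤ 1): 1: 1.50777e-05; 2: 0.5376; 3: 0.00086033.
By total probability, P(X ≤ 1) = 0.583333·1.50777e-05 + 0.166667·0.5376 + 0.25·0.00086033 = 0.0898239.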